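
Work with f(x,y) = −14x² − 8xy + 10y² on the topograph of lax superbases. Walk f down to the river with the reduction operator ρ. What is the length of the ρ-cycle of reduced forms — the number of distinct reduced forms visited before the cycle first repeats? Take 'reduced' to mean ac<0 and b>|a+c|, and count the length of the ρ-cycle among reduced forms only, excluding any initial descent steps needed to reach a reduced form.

D = 624, ⌊√D⌋ = 24
descent: ρ → (10,8,-14)  [lands on river]
river: ρ → (-14,20,4)
river: ρ → (4,20,-14)
river: ρ → (-14,8,10)
river: ρ → (10,12,-12)
river: ρ → (-12,12,10)
ρ-cycle length = 6 (tail of 1 descent step not counted)

6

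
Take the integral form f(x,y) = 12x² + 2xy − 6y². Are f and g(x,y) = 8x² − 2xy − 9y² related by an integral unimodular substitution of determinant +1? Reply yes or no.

D₁ = 292, D₂ = 292
river cycle of f (length 18): (-6, 10, 8), (8, 6, -8), (-8, 10, 6), (6, 14, -4), (-4, 10, 12), (12, 14, -2), (-2, 14, 12), (12, 10, -4), (-4, 14, 6), (6, 10, -8), … (8 more)
river cycle of g (length 14): (-9, 2, 8), (8, 14, -3), (-3, 16, 3), (3, 14, -8), (-8, 2, 9), (9, 16, -1), (-1, 16, 9), (9, 2, -8), (-8, 14, 3), (3, 16, -3), … (4 more)
cycles differ ⇒ inequivalent

no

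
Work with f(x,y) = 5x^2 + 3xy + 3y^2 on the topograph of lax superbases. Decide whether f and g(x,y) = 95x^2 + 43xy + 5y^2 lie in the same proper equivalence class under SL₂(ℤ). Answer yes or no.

D₁ = -51, D₂ = -51
f: flip: (5,3,3)→(3,-3,5)
f: translate: b→3 (≡-3 mod 6), so (3,-3,5)→(3,3,5)
f: reduced (well bottom): (3,3,5) with a≤c, −a<b≤a
g: flip: (95,43,5)→(5,-43,95)
g: translate: b→-3 (≡-43 mod 10), so (5,-43,95)→(5,-3,3)
g: flip: (5,-3,3)→(3,3,5)
g: reduced (well bottom): (3,3,5) with a≤c, −a<b≤a
reduced forms (3, 3, 5) vs (3, 3, 5) ⇒ equivalent

yes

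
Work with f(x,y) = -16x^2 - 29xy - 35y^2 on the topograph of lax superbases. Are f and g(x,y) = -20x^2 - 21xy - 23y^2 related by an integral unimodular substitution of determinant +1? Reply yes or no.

D₁ = -1399, D₂ = -1399
f is negative-definite; reduce −f:
−f: translate: b→-3 (≡29 mod 32), so (16,29,35)→(16,-3,22)
−f: reduced (well bottom): (16,-3,22) with a≤c, −a<b≤a
flip sign back: reduced form of f is (-16,3,-22)
g is negative-definite; reduce −g:
−g: translate: b→-19 (≡21 mod 40), so (20,21,23)→(20,-19,22)
−g: reduced (well bottom): (20,-19,22) with a≤c, −a<b≤a
flip sign back: reduced form of g is (-20,19,-22)
reduced forms (-16, 3, -22) vs (-20, 19, -22) ⇒ inequivalent

no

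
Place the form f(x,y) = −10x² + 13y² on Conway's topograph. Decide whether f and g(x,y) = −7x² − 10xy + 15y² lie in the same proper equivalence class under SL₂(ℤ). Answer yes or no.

D₁ = 520, D₂ = 520
river cycle of f (length 6): (-10, 20, 3), (3, 22, -3), (-3, 20, 10), (10, 20, -3), (-3, 22, 3), (3, 20, -10)
river cycle of g (length 10): (15, 10, -7), (-7, 18, 7), (7, 10, -15), (-15, 20, 2), (2, 20, -15), (-15, 10, 7), (7, 18, -7), (-7, 10, 15), (15, 20, -2), (-2, 20, 15)
cycles differ ⇒ inequivalent

no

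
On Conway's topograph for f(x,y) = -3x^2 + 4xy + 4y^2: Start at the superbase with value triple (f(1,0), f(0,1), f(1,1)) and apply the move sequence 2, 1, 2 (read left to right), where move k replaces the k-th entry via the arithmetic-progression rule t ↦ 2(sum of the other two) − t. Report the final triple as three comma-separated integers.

start (-3,4,5) = (f(1,0),f(0,1),f(1,1))
replace slot 2: 2·((-3)+5) − 4 = 0 → (-3,0,5)
replace slot 1: 2·(0+5) − (-3) = 13 → (13,0,5)
replace slot 2: 2·(13+5) − 0 = 36 → (13,36,5)

13,36,5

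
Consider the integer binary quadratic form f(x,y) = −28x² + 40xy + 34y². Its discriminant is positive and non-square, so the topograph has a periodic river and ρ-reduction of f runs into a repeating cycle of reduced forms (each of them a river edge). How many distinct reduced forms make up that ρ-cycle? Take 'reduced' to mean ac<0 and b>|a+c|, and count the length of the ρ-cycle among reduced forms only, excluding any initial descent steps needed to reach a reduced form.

D = 5408, ⌊√D⌋ = 73
river: ρ → (34,28,-34)
river: ρ → (-34,40,28)
river: ρ → (28,72,-2)
river: ρ → (-2,72,28)
river: ρ → (28,40,-34)
river: ρ → (-34,28,34)
river: ρ → (34,40,-28)
river: ρ → (-28,72,2)
river: ρ → (2,72,-28)
river: ρ → (-28,40,34)
ρ-cycle length = 10 (tail of 0 descent steps not counted)

10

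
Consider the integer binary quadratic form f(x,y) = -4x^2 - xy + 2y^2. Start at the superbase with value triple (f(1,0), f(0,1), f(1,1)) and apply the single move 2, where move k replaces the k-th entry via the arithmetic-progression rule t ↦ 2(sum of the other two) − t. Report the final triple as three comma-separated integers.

start (-4,2,-3) = (f(1,0),f(0,1),f(1,1))
replace slot 2: 2·((-4)+(-3)) − 2 = -16 → (-4,-16,-3)

-4,-16,-3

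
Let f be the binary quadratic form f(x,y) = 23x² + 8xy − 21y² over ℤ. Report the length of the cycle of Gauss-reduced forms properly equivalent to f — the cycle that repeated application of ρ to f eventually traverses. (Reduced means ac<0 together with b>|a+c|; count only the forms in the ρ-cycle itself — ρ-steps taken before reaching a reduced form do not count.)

D = 1996, ⌊√D⌋ = 44
river: ρ → (-21,34,10)
river: ρ → (10,26,-33)
river: ρ → (-33,40,3)
river: ρ → (3,44,-5)
river: ρ → (-5,36,35)
river: ρ → (35,34,-6)
river: ρ → (-6,38,23)
river: ρ → (23,8,-21)
ρ-cycle length = 8 (tail of 0 descent steps not counted)

8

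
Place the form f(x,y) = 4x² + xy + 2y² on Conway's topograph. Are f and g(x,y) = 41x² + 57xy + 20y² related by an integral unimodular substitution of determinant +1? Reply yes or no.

D₁ = -31, D₂ = -31
f: flip: (4,1,2)→(2,-1,4)
f: reduced (well bottom): (2,-1,4) with a≤c, −a<b≤a
g: translate: b→-25 (≡57 mod 82), so (41,57,20)→(41,-25,4)
g: flip: (41,-25,4)→(4,25,41)
g: translate: b→1 (≡25 mod 8), so (4,25,41)→(4,1,2)
g: flip: (4,1,2)→(2,-1,4)
g: reduced (well bottom): (2,-1,4) with a≤c, −a<b≤a
reduced forms (2, -1, 4) vs (2, -1, 4) ⇒ equivalent

yes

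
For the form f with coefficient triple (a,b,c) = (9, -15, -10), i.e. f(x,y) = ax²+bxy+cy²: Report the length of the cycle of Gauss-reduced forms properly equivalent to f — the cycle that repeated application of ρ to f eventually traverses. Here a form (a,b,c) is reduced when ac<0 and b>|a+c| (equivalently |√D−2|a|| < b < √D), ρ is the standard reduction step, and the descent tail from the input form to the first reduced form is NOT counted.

D = 585, ⌊√D⌋ = 24
descent: ρ → (-10,15,9)  [lands on river]
river: ρ → (9,21,-4)
river: ρ → (-4,19,14)
river: ρ → (14,9,-9)
river: ρ → (-9,9,14)
river: ρ → (14,19,-4)
river: ρ → (-4,21,9)
river: ρ → (9,15,-10)
river: ρ → (-10,5,14)
river: ρ → (14,23,-1)
river: ρ → (-1,23,14)
river: ρ → (14,5,-10)
ρ-cycle length = 12 (tail of 1 descent step not counted)

12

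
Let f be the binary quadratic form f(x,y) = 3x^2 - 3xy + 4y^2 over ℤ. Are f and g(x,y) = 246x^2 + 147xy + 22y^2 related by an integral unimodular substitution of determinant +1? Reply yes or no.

D₁ = -39, D₂ = -39
f: translate: b→3 (≡-3 mod 6), so (3,-3,4)→(3,3,4)
f: reduced (well bottom): (3,3,4) with a≤c, −a<b≤a
g: flip: (246,147,22)→(22,-147,246)
g: translate: b→-15 (≡-147 mod 44), so (22,-147,246)→(22,-15,3)
g: flip: (22,-15,3)→(3,15,22)
g: translate: b→3 (≡15 mod 6), so (3,15,22)→(3,3,4)
g: reduced (well bottom): (3,3,4) with a≤c, −a<b≤a
reduced forms (3, 3, 4) vs (3, 3, 4) ⇒ equivalent

yes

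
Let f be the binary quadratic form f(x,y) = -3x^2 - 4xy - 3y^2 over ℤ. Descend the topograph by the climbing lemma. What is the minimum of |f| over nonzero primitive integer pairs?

translate: b→-2 (≡4 mod 6), so (3,4,3)→(3,-2,2)
flip: (3,-2,2)→(2,2,3)
reduced (well bottom): (2,2,3) with a≤c, −a<b≤a
well minimum |f| = |-2| = 2 (negative-definite)

2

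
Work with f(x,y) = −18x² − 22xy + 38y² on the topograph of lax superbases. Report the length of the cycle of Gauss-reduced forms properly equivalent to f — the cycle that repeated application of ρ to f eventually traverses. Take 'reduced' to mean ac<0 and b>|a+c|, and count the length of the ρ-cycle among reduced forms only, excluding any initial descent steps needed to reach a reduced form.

D = 3220, ⌊√D⌋ = 56
descent: ρ → (38,22,-18)  [lands on river]
river: ρ → (-18,50,10)
river: ρ → (10,50,-18)
river: ρ → (-18,22,38)
river: ρ → (38,54,-2)
river: ρ → (-2,54,38)
ρ-cycle length = 6 (tail of 1 descent step not counted)

6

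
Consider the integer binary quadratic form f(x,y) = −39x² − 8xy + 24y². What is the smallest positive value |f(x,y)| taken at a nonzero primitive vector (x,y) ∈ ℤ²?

descent: ρ → (24,56,-7)  [lands on river]
river: ρ → (-7,56,24)
river: ρ → (24,40,-23)
river: ρ → (-23,52,12)
river: ρ → (12,44,-39)
river: ρ → (-39,34,17)
river: ρ → (17,34,-39)
river: ρ → (-39,44,12)
river: ρ → (12,52,-23)
river: ρ → (-23,40,24)
closes: descent 1, river 10
min |a| on river = 7

7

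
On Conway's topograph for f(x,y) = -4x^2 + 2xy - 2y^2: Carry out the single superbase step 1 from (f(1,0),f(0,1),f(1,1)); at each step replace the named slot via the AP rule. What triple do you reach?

start (-4,-2,-4) = (f(1,0),f(0,1),f(1,1))
replace slot 1: 2·((-2)+(-4)) − (-4) = -8 → (-8,-2,-4)

-8,-2,-4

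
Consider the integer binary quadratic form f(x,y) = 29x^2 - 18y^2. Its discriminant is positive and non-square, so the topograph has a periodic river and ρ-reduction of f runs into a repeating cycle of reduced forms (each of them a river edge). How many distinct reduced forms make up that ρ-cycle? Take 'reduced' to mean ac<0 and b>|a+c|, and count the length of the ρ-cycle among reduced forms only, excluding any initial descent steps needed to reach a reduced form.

D = 2088, ⌊√D⌋ = 45
descent: ρ → (-18,36,11)  [lands on river]
river: ρ → (11,30,-27)
river: ρ → (-27,24,14)
river: ρ → (14,32,-19)
river: ρ → (-19,44,2)
river: ρ → (2,44,-19)
river: ρ → (-19,32,14)
river: ρ → (14,24,-27)
river: ρ → (-27,30,11)
river: ρ → (11,36,-18)
ρ-cycle length = 10 (tail of 1 descent step not counted)

10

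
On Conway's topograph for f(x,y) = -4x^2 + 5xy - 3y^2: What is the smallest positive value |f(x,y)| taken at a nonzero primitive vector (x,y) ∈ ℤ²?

translate: b→3 (≡-5 mod 8), so (4,-5,3)→(4,3,2)
flip: (4,3,2)→(2,-3,4)
translate: b→1 (≡-3 mod 4), so (2,-3,4)→(2,1,3)
reduced (well bottom): (2,1,3) with a≤c, −a<b≤a
well minimum |f| = |-2| = 2 (negative-definite)

2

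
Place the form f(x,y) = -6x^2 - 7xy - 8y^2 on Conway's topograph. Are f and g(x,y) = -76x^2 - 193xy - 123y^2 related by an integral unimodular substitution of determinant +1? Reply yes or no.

D₁ = -143, D₂ = -143
f is negative-definite; reduce −f:
−f: translate: b→-5 (≡7 mod 12), so (6,7,8)→(6,-5,7)
−f: reduced (well bottom): (6,-5,7) with a≤c, −a<b≤a
flip sign back: reduced form of f is (-6,5,-7)
g is negative-definite; reduce −g:
−g: translate: b→41 (≡193 mod 152), so (76,193,123)→(76,41,6)
−g: flip: (76,41,6)→(6,-41,76)
−g: translate: b→-5 (≡-41 mod 12), so (6,-41,76)→(6,-5,7)
−g: reduced (well bottom): (6,-5,7) with a≤c, −a<b≤a
flip sign back: reduced form of g is (-6,5,-7)
reduced forms (-6, 5, -7) vs (-6, 5, -7) ⇒ equivalent

yes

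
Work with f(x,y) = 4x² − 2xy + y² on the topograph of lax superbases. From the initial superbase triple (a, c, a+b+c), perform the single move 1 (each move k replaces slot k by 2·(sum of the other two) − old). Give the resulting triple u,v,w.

start (4,1,3) = (f(1,0),f(0,1),f(1,1))
replace slot 1: 2·(1+3) − 4 = 4 → (4,1,3)

4,1,3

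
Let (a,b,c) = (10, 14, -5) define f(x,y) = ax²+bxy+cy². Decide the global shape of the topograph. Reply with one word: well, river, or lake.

D = b²−4ac = 14² − 4·10·(-5) = 396
D > 0 non-square ⇒ indefinite ⇒ periodic river

river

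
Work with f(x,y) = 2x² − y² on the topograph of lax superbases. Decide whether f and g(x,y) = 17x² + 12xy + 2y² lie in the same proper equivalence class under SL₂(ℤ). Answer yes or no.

D₁ = 8, D₂ = 8
river cycle of f (length 2): (-1, 2, 1), (1, 2, -1)
river cycle of g (length 2): (-1, 2, 1), (1, 2, -1)
cycles coincide ⇒ equivalent

yes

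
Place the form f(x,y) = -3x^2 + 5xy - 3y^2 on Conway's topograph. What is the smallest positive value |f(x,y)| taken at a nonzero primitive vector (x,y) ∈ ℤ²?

translate: b→1 (≡-5 mod 6), so (3,-5,3)→(3,1,1)
flip: (3,1,1)→(1,-1,3)
translate: b→1 (≡-1 mod 2), so (1,-1,3)→(1,1,3)
reduced (well bottom): (1,1,3) with a≤c, −a<b≤a
well minimum |f| = |-1| = 1 (negative-definite)

1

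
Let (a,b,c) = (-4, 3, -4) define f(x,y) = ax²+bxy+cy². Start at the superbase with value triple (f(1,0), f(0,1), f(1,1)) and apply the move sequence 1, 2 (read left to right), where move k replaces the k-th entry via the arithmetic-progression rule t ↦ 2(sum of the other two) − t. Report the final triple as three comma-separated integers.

start (-4,-4,-5) = (f(1,0),f(0,1),f(1,1))
replace slot 1: 2·((-4)+(-5)) − (-4) = -14 → (-14,-4,-5)
replace slot 2: 2·((-14)+(-5)) − (-4) = -34 → (-14,-34,-5)

-14,-34,-5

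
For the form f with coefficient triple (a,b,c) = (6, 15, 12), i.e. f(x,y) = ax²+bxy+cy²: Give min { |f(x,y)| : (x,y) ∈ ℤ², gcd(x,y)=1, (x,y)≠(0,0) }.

translate: b→3 (≡15 mod 12), so (6,15,12)→(6,3,3)
flip: (6,3,3)→(3,-3,6)
translate: b→3 (≡-3 mod 6), so (3,-3,6)→(3,3,6)
reduced (well bottom): (3,3,6) with a≤c, −a<b≤a
well minimum = a = 3

3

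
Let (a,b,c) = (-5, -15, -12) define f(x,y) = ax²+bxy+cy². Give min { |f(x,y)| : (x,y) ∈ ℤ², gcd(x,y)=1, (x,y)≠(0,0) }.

translate: b→5 (≡15 mod 10), so (5,15,12)→(5,5,2)
flip: (5,5,2)→(2,-5,5)
translate: b→-1 (≡-5 mod 4), so (2,-5,5)→(2,-1,2)
flip: (2,-1,2)→(2,1,2)
reduced (well bottom): (2,1,2) with a≤c, −a<b≤a
well minimum |f| = |-2| = 2 (negative-definite)

2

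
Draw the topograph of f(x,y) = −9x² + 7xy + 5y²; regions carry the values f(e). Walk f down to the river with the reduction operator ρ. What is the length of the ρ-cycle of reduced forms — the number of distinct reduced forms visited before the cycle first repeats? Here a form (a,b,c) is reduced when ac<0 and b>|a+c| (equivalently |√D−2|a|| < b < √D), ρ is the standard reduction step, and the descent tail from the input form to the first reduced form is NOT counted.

D = 229, ⌊√D⌋ = 15
river: ρ → (5,13,-3)
river: ρ → (-3,11,9)
river: ρ → (9,7,-5)
river: ρ → (-5,13,3)
river: ρ → (3,11,-9)
river: ρ → (-9,7,5)
ρ-cycle length = 6 (tail of 0 descent steps not counted)

6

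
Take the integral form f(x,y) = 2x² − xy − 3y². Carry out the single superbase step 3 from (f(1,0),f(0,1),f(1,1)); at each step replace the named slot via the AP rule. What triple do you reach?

start (2,-3,-2) = (f(1,0),f(0,1),f(1,1))
replace slot 3: 2·(2+(-3)) − (-2) = 0 → (2,-3,0)

2,-3,0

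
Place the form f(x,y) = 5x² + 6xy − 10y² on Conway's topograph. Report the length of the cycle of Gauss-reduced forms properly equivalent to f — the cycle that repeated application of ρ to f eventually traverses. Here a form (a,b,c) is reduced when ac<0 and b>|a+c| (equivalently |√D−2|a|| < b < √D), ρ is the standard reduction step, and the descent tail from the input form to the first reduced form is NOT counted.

D = 236, ⌊√D⌋ = 15
river: ρ → (-10,14,1)
river: ρ → (1,14,-10)
river: ρ → (-10,6,5)
river: ρ → (5,14,-2)
river: ρ → (-2,14,5)
river: ρ → (5,6,-10)
ρ-cycle length = 6 (tail of 0 descent steps not counted)

6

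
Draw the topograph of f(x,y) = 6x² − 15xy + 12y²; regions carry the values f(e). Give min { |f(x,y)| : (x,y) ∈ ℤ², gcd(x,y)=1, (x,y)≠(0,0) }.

translate: b→-3 (≡-15 mod 12), so (6,-15,12)→(6,-3,3)
flip: (6,-3,3)→(3,3,6)
reduced (well bottom): (3,3,6) with a≤c, −a<b≤a
well minimum = a = 3

3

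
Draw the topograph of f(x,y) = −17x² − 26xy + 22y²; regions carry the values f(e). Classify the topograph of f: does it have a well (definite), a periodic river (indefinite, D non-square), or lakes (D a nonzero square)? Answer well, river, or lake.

D = b²−4ac = (-26)² − 4·(-17)·22 = 2172
D > 0 non-square ⇒ indefinite ⇒ periodic river

river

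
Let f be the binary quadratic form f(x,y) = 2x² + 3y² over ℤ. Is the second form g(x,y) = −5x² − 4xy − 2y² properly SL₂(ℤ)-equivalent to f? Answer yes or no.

D₁ = -24, D₂ = -24
f: reduced (well bottom): (2,0,3) with a≤c, −a<b≤a
g is negative-definite; reduce −g:
−g: flip: (5,4,2)→(2,-4,5)
−g: translate: b→0 (≡-4 mod 4), so (2,-4,5)→(2,0,3)
−g: reduced (well bottom): (2,0,3) with a≤c, −a<b≤a
flip sign back: reduced form of g is (-2,0,-3)
reduced forms (2, 0, 3) vs (-2, 0, -3) ⇒ inequivalent

no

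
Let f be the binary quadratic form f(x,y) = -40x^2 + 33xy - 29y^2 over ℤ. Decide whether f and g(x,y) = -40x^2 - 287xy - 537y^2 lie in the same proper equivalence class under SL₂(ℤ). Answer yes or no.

D₁ = -3551, D₂ = -3551
f is negative-definite; reduce −f:
−f: flip: (40,-33,29)→(29,33,40)
−f: translate: b→-25 (≡33 mod 58), so (29,33,40)→(29,-25,36)
−f: reduced (well bottom): (29,-25,36) with a≤c, −a<b≤a
flip sign back: reduced form of f is (-29,25,-36)
g is negative-definite; reduce −g:
−g: translate: b→-33 (≡287 mod 80), so (40,287,537)→(40,-33,29)
−g: flip: (40,-33,29)→(29,33,40)
−g: translate: b→-25 (≡33 mod 58), so (29,33,40)→(29,-25,36)
−g: reduced (well bottom): (29,-25,36) with a≤c, −a<b≤a
flip sign back: reduced form of g is (-29,25,-36)
reduced forms (-29, 25, -36) vs (-29, 25, -36) ⇒ equivalent

yes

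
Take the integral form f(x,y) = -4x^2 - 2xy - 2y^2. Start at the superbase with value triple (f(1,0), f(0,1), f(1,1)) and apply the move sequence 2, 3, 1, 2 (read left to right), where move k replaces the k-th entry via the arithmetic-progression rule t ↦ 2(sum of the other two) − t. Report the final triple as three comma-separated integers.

start (-4,-2,-8) = (f(1,0),f(0,1),f(1,1))
replace slot 2: 2·((-4)+(-8)) − (-2) = -22 → (-4,-22,-8)
replace slot 3: 2·((-4)+(-22)) − (-8) = -44 → (-4,-22,-44)
replace slot 1: 2·((-22)+(-44)) − (-4) = -128 → (-128,-22,-44)
replace slot 2: 2·((-128)+(-44)) − (-22) = -322 → (-128,-322,-44)

-128,-322,-44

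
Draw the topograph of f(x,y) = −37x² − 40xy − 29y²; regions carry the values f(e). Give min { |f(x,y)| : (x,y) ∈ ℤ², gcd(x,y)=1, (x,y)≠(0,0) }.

translate: b→-34 (≡40 mod 74), so (37,40,29)→(37,-34,26)
flip: (37,-34,26)→(26,34,37)
translate: b→-18 (≡34 mod 52), so (26,34,37)→(26,-18,29)
reduced (well bottom): (26,-18,29) with a≤c, −a<b≤a
well minimum |f| = |-26| = 26 (negative-definite)

26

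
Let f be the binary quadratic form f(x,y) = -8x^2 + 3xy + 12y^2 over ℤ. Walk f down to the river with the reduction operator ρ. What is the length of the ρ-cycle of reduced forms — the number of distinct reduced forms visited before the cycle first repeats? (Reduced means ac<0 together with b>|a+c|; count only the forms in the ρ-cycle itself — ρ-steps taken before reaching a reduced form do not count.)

D = 393, ⌊√D⌋ = 19
descent: ρ → (12,-3,-8)
descent: ρ → (-8,19,1)  [lands on river]
river: ρ → (1,19,-8)
river: ρ → (-8,13,7)
river: ρ → (7,15,-6)
river: ρ → (-6,9,13)
river: ρ → (13,17,-2)
river: ρ → (-2,19,4)
river: ρ → (4,13,-14)
river: ρ → (-14,15,3)
river: ρ → (3,15,-14)
river: ρ → (-14,13,4)
river: ρ → (4,19,-2)
river: ρ → (-2,17,13)
river: ρ → (13,9,-6)
river: ρ → (-6,15,7)
river: ρ → (7,13,-8)
ρ-cycle length = 16 (tail of 2 descent steps not counted)

16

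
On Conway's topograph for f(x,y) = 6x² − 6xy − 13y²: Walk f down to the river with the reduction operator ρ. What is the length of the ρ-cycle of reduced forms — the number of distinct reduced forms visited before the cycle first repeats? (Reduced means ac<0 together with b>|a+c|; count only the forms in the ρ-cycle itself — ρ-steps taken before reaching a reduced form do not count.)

D = 348, ⌊√D⌋ = 18
descent: ρ → (-13,6,6)
descent: ρ → (6,18,-1)  [lands on river]
river: ρ → (-1,18,6)
ρ-cycle length = 2 (tail of 2 descent steps not counted)

2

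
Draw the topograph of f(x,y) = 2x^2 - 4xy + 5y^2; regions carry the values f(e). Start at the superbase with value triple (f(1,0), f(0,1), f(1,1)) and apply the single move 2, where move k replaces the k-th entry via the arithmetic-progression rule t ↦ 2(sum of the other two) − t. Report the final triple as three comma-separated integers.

start (2,5,3) = (f(1,0),f(0,1),f(1,1))
replace slot 2: 2·(2+3) − 5 = 5 → (2,5,3)

2,5,3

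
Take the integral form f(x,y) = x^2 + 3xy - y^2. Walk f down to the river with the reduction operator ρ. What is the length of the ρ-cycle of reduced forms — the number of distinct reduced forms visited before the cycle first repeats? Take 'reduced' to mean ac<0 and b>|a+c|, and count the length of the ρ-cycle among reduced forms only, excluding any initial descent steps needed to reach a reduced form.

D = 13, ⌊√D⌋ = 3
river: ρ → (-1,3,1)
river: ρ → (1,3,-1)
ρ-cycle length = 2 (tail of 0 descent steps not counted)

2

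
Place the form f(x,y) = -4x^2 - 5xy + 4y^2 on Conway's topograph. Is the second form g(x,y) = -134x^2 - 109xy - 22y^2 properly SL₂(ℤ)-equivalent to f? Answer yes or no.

D₁ = 89, D₂ = 89
river cycle of f (length 14): (4, 5, -4), (-4, 3, 5), (5, 7, -2), (-2, 9, 1), (1, 9, -2), (-2, 7, 5), (5, 3, -4), (-4, 5, 4), (4, 3, -5), (-5, 7, 2), … (4 more)
river cycle of g (length 14): (-4, 3, 5), (5, 7, -2), (-2, 9, 1), (1, 9, -2), (-2, 7, 5), (5, 3, -4), (-4, 5, 4), (4, 3, -5), (-5, 7, 2), (2, 9, -1), … (4 more)
cycles coincide ⇒ equivalent

yes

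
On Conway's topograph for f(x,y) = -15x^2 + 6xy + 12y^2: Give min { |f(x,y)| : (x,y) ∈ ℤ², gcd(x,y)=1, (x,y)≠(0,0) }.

river: ρ → (12,18,-9)
river: ρ → (-9,18,12)
river: ρ → (12,6,-15)
river: ρ → (-15,24,3)
river: ρ → (3,24,-15)
river: ρ → (-15,6,12)
closes: descent 0, river 6
min |a| on river = 3

3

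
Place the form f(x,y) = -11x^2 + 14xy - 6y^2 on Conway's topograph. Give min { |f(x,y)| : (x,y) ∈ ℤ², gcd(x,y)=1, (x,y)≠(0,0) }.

translate: b→8 (≡-14 mod 22), so (11,-14,6)→(11,8,3)
flip: (11,8,3)→(3,-8,11)
translate: b→-2 (≡-8 mod 6), so (3,-8,11)→(3,-2,6)
reduced (well bottom): (3,-2,6) with a≤c, −a<b≤a
well minimum |f| = |-3| = 3 (negative-definite)

3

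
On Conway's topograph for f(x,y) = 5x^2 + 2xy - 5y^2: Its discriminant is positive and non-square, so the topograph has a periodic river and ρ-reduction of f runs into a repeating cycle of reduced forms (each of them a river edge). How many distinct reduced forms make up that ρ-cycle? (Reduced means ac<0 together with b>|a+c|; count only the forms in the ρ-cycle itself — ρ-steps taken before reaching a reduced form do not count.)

D = 104, ⌊√D⌋ = 10
river: ρ → (-5,8,2)
river: ρ → (2,8,-5)
river: ρ → (-5,2,5)
river: ρ → (5,8,-2)
river: ρ → (-2,8,5)
river: ρ → (5,2,-5)
ρ-cycle length = 6 (tail of 0 descent steps not counted)

6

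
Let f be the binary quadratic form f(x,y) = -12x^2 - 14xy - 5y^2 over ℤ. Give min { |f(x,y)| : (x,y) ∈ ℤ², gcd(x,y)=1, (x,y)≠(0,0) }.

translate: b→-10 (≡14 mod 24), so (12,14,5)→(12,-10,3)
flip: (12,-10,3)→(3,10,12)
translate: b→-2 (≡10 mod 6), so (3,10,12)→(3,-2,4)
reduced (well bottom): (3,-2,4) with a≤c, −a<b≤a
well minimum |f| = |-3| = 3 (negative-definite)

3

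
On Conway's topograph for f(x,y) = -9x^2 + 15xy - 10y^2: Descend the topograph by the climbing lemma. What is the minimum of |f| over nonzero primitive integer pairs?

translate: b→3 (≡-15 mod 18), so (9,-15,10)→(9,3,4)
flip: (9,3,4)→(4,-3,9)
reduced (well bottom): (4,-3,9) with a≤c, −a<b≤a
well minimum |f| = |-4| = 4 (negative-definite)

4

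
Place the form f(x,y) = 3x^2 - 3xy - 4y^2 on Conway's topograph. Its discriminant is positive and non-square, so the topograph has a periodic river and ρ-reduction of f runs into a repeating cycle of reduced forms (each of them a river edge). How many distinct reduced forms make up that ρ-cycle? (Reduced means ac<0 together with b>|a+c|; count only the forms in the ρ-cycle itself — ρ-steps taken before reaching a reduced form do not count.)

D = 57, ⌊√D⌋ = 7
descent: ρ → (-4,3,3)  [lands on river]
river: ρ → (3,3,-4)
river: ρ → (-4,5,2)
river: ρ → (2,7,-1)
river: ρ → (-1,7,2)
river: ρ → (2,5,-4)
ρ-cycle length = 6 (tail of 1 descent step not counted)

6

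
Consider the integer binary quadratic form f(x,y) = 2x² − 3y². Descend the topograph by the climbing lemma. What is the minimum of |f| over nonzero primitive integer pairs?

descent: ρ → (-3,0,2)
descent: ρ → (2,4,-1)  [lands on river]
river: ρ → (-1,4,2)
closes: descent 2, river 2
min |a| on river = 1

1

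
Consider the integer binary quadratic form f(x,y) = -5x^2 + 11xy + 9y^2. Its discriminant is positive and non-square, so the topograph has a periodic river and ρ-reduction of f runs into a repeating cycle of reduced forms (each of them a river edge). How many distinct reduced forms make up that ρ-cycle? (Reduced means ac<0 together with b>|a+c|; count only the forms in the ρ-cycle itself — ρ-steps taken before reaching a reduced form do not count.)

D = 301, ⌊√D⌋ = 17
river: ρ → (9,7,-7)
river: ρ → (-7,7,9)
river: ρ → (9,11,-5)
river: ρ → (-5,9,11)
river: ρ → (11,13,-3)
river: ρ → (-3,17,1)
river: ρ → (1,17,-3)
river: ρ → (-3,13,11)
river: ρ → (11,9,-5)
river: ρ → (-5,11,9)
ρ-cycle length = 10 (tail of 0 descent steps not counted)

10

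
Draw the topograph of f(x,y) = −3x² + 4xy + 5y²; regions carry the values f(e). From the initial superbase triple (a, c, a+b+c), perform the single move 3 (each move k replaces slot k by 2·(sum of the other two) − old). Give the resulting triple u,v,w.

start (-3,5,6) = (f(1,0),f(0,1),f(1,1))
replace slot 3: 2·((-3)+5) − 6 = -2 → (-3,5,-2)

-3,5,-2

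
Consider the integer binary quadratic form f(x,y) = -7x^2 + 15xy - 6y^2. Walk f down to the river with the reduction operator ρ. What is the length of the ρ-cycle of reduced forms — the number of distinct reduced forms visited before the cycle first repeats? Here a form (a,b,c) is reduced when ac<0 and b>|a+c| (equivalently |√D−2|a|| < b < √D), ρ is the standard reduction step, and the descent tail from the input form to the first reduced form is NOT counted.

D = 57, ⌊√D⌋ = 7
descent: ρ → (-6,-3,2)
descent: ρ → (2,7,-1)  [lands on river]
river: ρ → (-1,7,2)
river: ρ → (2,5,-4)
river: ρ → (-4,3,3)
river: ρ → (3,3,-4)
river: ρ → (-4,5,2)
ρ-cycle length = 6 (tail of 2 descent steps not counted)

6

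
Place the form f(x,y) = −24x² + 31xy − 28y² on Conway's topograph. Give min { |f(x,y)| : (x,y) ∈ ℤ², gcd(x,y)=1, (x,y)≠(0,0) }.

translate: b→17 (≡-31 mod 48), so (24,-31,28)→(24,17,21)
flip: (24,17,21)→(21,-17,24)
reduced (well bottom): (21,-17,24) with a≤c, −a<b≤a
well minimum |f| = |-21| = 21 (negative-definite)

21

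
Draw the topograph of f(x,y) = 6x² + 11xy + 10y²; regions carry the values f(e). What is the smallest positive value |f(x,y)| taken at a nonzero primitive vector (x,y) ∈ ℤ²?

translate: b→-1 (≡11 mod 12), so (6,11,10)→(6,-1,5)
flip: (6,-1,5)→(5,1,6)
reduced (well bottom): (5,1,6) with a≤c, −a<b≤a
well minimum = a = 5

5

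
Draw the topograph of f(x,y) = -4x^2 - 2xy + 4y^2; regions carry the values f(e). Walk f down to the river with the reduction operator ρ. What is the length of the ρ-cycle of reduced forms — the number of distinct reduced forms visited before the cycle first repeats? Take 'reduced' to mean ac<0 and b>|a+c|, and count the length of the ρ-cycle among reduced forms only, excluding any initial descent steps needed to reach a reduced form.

D = 68, ⌊√D⌋ = 8
descent: ρ → (4,2,-4)  [lands on river]
river: ρ → (-4,6,2)
river: ρ → (2,6,-4)
river: ρ → (-4,2,4)
river: ρ → (4,6,-2)
river: ρ → (-2,6,4)
ρ-cycle length = 6 (tail of 1 descent step not counted)

6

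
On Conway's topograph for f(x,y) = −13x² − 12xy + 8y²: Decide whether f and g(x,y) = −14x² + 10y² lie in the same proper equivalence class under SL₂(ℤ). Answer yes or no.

D₁ = 560, D₂ = 560
river cycle of f (length 6): (8, 12, -13), (-13, 14, 7), (7, 14, -13), (-13, 12, 8), (8, 20, -5), (-5, 20, 8)
river cycle of g (length 2): (10, 20, -4), (-4, 20, 10)
cycles differ ⇒ inequivalent

no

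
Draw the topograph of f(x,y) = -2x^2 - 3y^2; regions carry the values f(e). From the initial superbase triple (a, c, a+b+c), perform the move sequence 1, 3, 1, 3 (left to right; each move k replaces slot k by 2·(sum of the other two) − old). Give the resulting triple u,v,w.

start (-2,-3,-5) = (f(1,0),f(0,1),f(1,1))
replace slot 1: 2·((-3)+(-5)) − (-2) = -14 → (-14,-3,-5)
replace slot 3: 2·((-14)+(-3)) − (-5) = -29 → (-14,-3,-29)
replace slot 1: 2·((-3)+(-29)) − (-14) = -50 → (-50,-3,-29)
replace slot 3: 2·((-50)+(-3)) − (-29) = -77 → (-50,-3,-77)

-50,-3,-77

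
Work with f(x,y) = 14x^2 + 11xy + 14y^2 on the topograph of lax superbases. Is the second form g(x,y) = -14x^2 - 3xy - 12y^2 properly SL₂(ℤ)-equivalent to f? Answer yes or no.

D₁ = -663, D₂ = -663
f: reduced (well bottom): (14,11,14) with a≤c, −a<b≤a
g is negative-definite; reduce −g:
−g: flip: (14,3,12)→(12,-3,14)
−g: reduced (well bottom): (12,-3,14) with a≤c, −a<b≤a
flip sign back: reduced form of g is (-12,3,-14)
reduced forms (14, 11, 14) vs (-12, 3, -14) ⇒ inequivalent

no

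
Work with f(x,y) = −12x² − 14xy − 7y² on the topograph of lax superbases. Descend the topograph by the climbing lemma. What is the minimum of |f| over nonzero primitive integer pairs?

translate: b→-10 (≡14 mod 24), so (12,14,7)→(12,-10,5)
flip: (12,-10,5)→(5,10,12)
translate: b→0 (≡10 mod 10), so (5,10,12)→(5,0,7)
reduced (well bottom): (5,0,7) with a≤c, −a<b≤a
well minimum |f| = |-5| = 5 (negative-definite)

5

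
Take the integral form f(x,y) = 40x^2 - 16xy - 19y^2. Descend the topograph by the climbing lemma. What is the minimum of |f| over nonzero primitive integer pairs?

descent: ρ → (-19,54,5)  [lands on river]
river: ρ → (5,56,-8)
river: ρ → (-8,56,5)
river: ρ → (5,54,-19)
river: ρ → (-19,22,37)
river: ρ → (37,52,-4)
river: ρ → (-4,52,37)
river: ρ → (37,22,-19)
closes: descent 1, river 8
min |a| on river = 4

4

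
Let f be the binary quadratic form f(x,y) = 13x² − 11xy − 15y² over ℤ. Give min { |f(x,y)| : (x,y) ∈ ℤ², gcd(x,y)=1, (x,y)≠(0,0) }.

descent: ρ → (-15,11,13)  [lands on river]
river: ρ → (13,15,-13)
river: ρ → (-13,11,15)
river: ρ → (15,19,-9)
river: ρ → (-9,17,17)
river: ρ → (17,17,-9)
river: ρ → (-9,19,15)
river: ρ → (15,11,-13)
river: ρ → (-13,15,13)
river: ρ → (13,11,-15)
river: ρ → (-15,19,9)
river: ρ → (9,17,-17)
river: ρ → (-17,17,9)
river: ρ → (9,19,-15)
closes: descent 1, river 14
min |a| on river = 9

9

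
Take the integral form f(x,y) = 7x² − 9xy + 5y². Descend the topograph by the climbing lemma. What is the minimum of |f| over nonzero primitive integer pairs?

translate: b→5 (≡-9 mod 14), so (7,-9,5)→(7,5,3)
flip: (7,5,3)→(3,-5,7)
translate: b→1 (≡-5 mod 6), so (3,-5,7)→(3,1,5)
reduced (well bottom): (3,1,5) with a≤c, −a<b≤a
well minimum = a = 3

3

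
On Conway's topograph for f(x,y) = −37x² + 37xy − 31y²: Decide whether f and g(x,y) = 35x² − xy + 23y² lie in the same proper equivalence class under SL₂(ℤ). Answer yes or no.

D₁ = -3219, D₂ = -3219
f is negative-definite; reduce −f:
−f: translate: b→37 (≡-37 mod 74), so (37,-37,31)→(37,37,31)
−f: flip: (37,37,31)→(31,-37,37)
−f: translate: b→25 (≡-37 mod 62), so (31,-37,37)→(31,25,31)
−f: reduced (well bottom): (31,25,31) with a≤c, −a<b≤a
flip sign back: reduced form of f is (-31,-25,-31)
g: flip: (35,-1,23)→(23,1,35)
g: reduced (well bottom): (23,1,35) with a≤c, −a<b≤a
reduced forms (-31, -25, -31) vs (23, 1, 35) ⇒ inequivalent

no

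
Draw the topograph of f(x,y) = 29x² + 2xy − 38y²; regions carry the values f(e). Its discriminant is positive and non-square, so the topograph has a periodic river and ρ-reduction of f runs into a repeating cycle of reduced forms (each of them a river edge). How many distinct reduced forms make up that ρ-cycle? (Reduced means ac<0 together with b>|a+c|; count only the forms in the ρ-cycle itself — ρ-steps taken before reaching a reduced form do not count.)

D = 4412, ⌊√D⌋ = 66
descent: ρ → (-38,-2,29)
descent: ρ → (29,60,-7)  [lands on river]
river: ρ → (-7,66,2)
river: ρ → (2,66,-7)
river: ρ → (-7,60,29)
river: ρ → (29,56,-11)
river: ρ → (-11,54,34)
river: ρ → (34,14,-31)
river: ρ → (-31,48,17)
river: ρ → (17,54,-22)
river: ρ → (-22,34,37)
river: ρ → (37,40,-19)
river: ρ → (-19,36,41)
river: ρ → (41,46,-14)
river: ρ → (-14,66,1)
river: ρ → (1,66,-14)
river: ρ → (-14,46,41)
river: ρ → (41,36,-19)
river: ρ → (-19,40,37)
river: ρ → (37,34,-22)
river: ρ → (-22,54,17)
river: ρ → (17,48,-31)
river: ρ → (-31,14,34)
river: ρ → (34,54,-11)
river: ρ → (-11,56,29)
ρ-cycle length = 24 (tail of 2 descent steps not counted)

24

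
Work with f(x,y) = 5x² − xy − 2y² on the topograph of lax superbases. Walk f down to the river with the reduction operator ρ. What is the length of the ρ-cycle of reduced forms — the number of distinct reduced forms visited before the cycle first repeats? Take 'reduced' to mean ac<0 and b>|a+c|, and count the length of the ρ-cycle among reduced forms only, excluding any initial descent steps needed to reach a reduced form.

D = 41, ⌊√D⌋ = 6
descent: ρ → (-2,5,2)  [lands on river]
river: ρ → (2,3,-4)
river: ρ → (-4,5,1)
river: ρ → (1,5,-4)
river: ρ → (-4,3,2)
river: ρ → (2,5,-2)
river: ρ → (-2,3,4)
river: ρ → (4,5,-1)
river: ρ → (-1,5,4)
river: ρ → (4,3,-2)
ρ-cycle length = 10 (tail of 1 descent step not counted)

10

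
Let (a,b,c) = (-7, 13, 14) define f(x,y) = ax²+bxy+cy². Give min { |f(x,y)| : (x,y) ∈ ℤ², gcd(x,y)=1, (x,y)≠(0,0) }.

river: ρ → (14,15,-6)
river: ρ → (-6,21,5)
river: ρ → (5,19,-10)
river: ρ → (-10,21,3)
river: ρ → (3,21,-10)
river: ρ → (-10,19,5)
river: ρ → (5,21,-6)
river: ρ → (-6,15,14)
river: ρ → (14,13,-7)
river: ρ → (-7,15,12)
river: ρ → (12,9,-10)
river: ρ → (-10,11,11)
river: ρ → (11,11,-10)
river: ρ → (-10,9,12)
river: ρ → (12,15,-7)
river: ρ → (-7,13,14)
closes: descent 0, river 16
min |a| on river = 3

3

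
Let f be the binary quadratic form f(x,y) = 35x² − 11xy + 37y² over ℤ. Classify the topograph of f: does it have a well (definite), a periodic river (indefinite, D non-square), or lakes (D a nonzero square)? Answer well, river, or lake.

D = b²−4ac = (-11)² − 4·35·37 = -5059
D < 0 ⇒ definite ⇒ every region one sign ⇒ single well

well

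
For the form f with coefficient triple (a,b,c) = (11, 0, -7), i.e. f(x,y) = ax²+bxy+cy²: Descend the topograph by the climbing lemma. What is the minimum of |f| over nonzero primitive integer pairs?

descent: ρ → (-7,14,4)  [lands on river]
river: ρ → (4,10,-13)
river: ρ → (-13,16,1)
river: ρ → (1,16,-13)
river: ρ → (-13,10,4)
river: ρ → (4,14,-7)
closes: descent 1, river 6
min |a| on river = 1

1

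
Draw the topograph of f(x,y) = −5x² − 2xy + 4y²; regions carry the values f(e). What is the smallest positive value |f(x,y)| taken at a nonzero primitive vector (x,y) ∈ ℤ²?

descent: ρ → (4,2,-5)  [lands on river]
river: ρ → (-5,8,1)
river: ρ → (1,8,-5)
river: ρ → (-5,2,4)
river: ρ → (4,6,-3)
river: ρ → (-3,6,4)
closes: descent 1, river 6
min |a| on river = 1

1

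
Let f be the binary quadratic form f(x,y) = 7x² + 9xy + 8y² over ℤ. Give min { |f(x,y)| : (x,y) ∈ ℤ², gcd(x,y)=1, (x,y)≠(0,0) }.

translate: b→-5 (≡9 mod 14), so (7,9,8)→(7,-5,6)
flip: (7,-5,6)→(6,5,7)
reduced (well bottom): (6,5,7) with a≤c, −a<b≤a
well minimum = a = 6

6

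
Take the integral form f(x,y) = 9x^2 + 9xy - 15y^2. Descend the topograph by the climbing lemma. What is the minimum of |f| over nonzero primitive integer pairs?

river: ρ → (-15,21,3)
river: ρ → (3,21,-15)
river: ρ → (-15,9,9)
river: ρ → (9,9,-15)
closes: descent 0, river 4
min |a| on river = 3

3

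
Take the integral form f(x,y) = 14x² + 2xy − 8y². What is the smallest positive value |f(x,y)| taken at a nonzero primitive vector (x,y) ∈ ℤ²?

descent: ρ → (-8,14,8)  [lands on river]
river: ρ → (8,18,-4)
river: ρ → (-4,14,16)
river: ρ → (16,18,-2)
river: ρ → (-2,18,16)
river: ρ → (16,14,-4)
river: ρ → (-4,18,8)
river: ρ → (8,14,-8)
river: ρ → (-8,18,4)
river: ρ → (4,14,-16)
river: ρ → (-16,18,2)
river: ρ → (2,18,-16)
river: ρ → (-16,14,4)
river: ρ → (4,18,-8)
closes: descent 1, river 14
min |a| on river = 2

2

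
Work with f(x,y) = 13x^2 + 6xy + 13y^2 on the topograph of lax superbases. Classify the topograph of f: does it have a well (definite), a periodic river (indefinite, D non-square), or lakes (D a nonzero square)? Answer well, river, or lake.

D = b²−4ac = 6² − 4·13·13 = -640
D < 0 ⇒ definite ⇒ every region one sign ⇒ single well

well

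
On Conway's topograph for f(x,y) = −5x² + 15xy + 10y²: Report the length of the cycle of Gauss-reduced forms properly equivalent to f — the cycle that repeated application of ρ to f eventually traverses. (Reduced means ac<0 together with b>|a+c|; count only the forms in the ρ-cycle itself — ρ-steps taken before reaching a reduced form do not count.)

D = 425, ⌊√D⌋ = 20
river: ρ → (10,5,-10)
river: ρ → (-10,15,5)
river: ρ → (5,15,-10)
river: ρ → (-10,5,10)
river: ρ → (10,15,-5)
river: ρ → (-5,15,10)
ρ-cycle length = 6 (tail of 0 descent steps not counted)

6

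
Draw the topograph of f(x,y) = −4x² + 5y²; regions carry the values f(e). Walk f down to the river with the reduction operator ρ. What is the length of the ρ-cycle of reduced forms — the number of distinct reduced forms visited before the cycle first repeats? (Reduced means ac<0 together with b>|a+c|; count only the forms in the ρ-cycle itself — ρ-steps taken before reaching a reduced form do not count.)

D = 80, ⌊√D⌋ = 8
descent: ρ → (5,0,-4)
descent: ρ → (-4,8,1)  [lands on river]
river: ρ → (1,8,-4)
ρ-cycle length = 2 (tail of 2 descent steps not counted)

2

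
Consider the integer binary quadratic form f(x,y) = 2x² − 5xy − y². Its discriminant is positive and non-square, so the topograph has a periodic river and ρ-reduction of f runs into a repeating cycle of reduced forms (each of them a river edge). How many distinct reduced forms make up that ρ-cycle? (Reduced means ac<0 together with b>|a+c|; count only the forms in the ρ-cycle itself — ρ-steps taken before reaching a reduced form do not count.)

D = 33, ⌊√D⌋ = 5
descent: ρ → (-1,5,2)  [lands on river]
river: ρ → (2,3,-3)
river: ρ → (-3,3,2)
river: ρ → (2,5,-1)
ρ-cycle length = 4 (tail of 1 descent step not counted)

4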